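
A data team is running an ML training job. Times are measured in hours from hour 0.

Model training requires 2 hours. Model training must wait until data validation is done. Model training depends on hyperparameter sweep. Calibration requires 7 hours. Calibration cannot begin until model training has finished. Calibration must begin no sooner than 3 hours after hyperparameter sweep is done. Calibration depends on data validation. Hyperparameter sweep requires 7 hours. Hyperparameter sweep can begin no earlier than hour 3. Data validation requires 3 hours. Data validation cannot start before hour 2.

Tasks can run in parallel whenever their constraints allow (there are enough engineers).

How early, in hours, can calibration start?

13

After its own release at hour 3, hyperparameter sweep can start at hour 3 and finishes at hour 10.
Data validation waits on its own release at hour 2, so it starts at hour 2 and finishes at 2 + 3 = hour 5.
Model training needs all of data validation (finishes hour 5); hyperparameter sweep (finishes hour 10). That puts its earliest start at hour 10; it finishes at 10 + 2 = hour 12.
Calibration waits on model training (finishes hour 12); hyperparameter sweep (finishes hour 10, plus 3-hour gap → hour 13); data validation (finishes hour 5). The latest of these is hour 13, which is the earliest calibration can start.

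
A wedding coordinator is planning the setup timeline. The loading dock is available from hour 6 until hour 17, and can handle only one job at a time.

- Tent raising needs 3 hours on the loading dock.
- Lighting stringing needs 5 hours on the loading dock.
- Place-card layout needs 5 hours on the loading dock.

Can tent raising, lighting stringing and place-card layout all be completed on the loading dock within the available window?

The loading dock window is 17 − 6 = 11 hours.
Running back to back, the jobs need 3 + 5 + 5 = 13 hours on the loading dock.
Since 13 > 11, they cannot all fit.

No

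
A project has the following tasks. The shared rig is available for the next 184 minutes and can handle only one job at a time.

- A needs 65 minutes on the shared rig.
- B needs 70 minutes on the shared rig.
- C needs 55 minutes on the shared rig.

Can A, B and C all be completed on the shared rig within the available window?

Running back to back, the jobs need 65 + 70 + 55 = 190 minutes on the shared rig.
Since 190 > 184, they cannot all fit.

No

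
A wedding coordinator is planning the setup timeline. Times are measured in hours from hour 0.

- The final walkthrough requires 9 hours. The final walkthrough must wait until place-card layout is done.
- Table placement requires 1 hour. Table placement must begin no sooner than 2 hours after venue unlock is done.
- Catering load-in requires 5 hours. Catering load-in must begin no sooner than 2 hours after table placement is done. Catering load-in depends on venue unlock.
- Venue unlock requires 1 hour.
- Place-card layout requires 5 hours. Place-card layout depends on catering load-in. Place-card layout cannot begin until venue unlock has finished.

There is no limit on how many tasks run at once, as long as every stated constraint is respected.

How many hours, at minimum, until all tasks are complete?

Venue unlock has no prerequisites, so it starts at hour 0 and finishes at hour 1.
Table placement cannot begin until venue unlock (finishes hour 1, plus 2-hour gap → hour 3). It runs from hour 3 to 3 + 1 = hour 4.
For catering load-in: table placement (finishes hour 4, plus 2-hour gap → hour 6); venue unlock (finishes hour 1). Taking the maximum gives a start of hour 6, and it finishes at 6 + 5 = hour 11.
Place-card layout needs all of catering load-in (finishes hour 11); venue unlock (finishes hour 1). That puts its earliest start at hour 11; it finishes at 11 + 5 = hour 16.
The final walkthrough waits on place-card layout (finishes hour 16), so it starts at hour 16 and finishes at 16 + 9 = hour 25.
All tasks are finished once the last one completes. Finish times: Venue unlock at 1, Table placement at 4, Catering load-in at 11, Place-card layout at 16, The final walkthrough at 25. The latest is hour 25.

25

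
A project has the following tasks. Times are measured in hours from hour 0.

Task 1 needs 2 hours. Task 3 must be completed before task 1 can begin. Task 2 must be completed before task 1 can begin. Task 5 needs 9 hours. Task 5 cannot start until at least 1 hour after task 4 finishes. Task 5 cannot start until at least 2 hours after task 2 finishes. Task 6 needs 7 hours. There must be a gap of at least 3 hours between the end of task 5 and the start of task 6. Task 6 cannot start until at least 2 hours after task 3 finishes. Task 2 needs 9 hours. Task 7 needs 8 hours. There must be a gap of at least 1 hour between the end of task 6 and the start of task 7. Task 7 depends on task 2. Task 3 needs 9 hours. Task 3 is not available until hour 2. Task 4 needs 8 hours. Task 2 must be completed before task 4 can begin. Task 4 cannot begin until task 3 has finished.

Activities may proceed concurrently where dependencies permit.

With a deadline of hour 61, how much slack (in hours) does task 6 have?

Task 3 cannot begin until its own release at hour 2. It runs from hour 2 to 2 + 9 = hour 11.
Nothing blocks task 2, so it runs from hour 0 to hour 9.
Task 4 has to wait for task 2 (finishes hour 9); task 3 (finishes hour 11). The latest of these is hour 11, so task 4 runs hour 11 to 11 + 8 = hour 19.
Task 5 cannot start until task 4 (finishes hour 19, plus 1-hour gap → hour 20); task 2 (finishes hour 9, plus 2-hour gap → hour 11). The controlling bound is hour 20, so task 5 finishes at 20 + 9 = hour 29.
Task 6 has to wait for task 5 (finishes hour 29, plus 3-hour gap → hour 32); task 3 (finishes hour 11, plus 2-hour gap → hour 13). The latest of these is hour 32, so task 6 runs hour 32 to 32 + 7 = hour 39.

Working backward from the deadline:
Task 7 has no dependents, so it just needs to finish by hour 61. Starting by 61 − 8 = hour 53 achieves that.
Task 6 feeds into task 7 (must start by hour 53, minus 1-hour gap → hour 52); so task 6 must finish by hour 52 and therefore start by hour 45.
So task 6 can start as early as hour 32 and as late as hour 45, giving 45 − 32 = 13 hours of slack.

13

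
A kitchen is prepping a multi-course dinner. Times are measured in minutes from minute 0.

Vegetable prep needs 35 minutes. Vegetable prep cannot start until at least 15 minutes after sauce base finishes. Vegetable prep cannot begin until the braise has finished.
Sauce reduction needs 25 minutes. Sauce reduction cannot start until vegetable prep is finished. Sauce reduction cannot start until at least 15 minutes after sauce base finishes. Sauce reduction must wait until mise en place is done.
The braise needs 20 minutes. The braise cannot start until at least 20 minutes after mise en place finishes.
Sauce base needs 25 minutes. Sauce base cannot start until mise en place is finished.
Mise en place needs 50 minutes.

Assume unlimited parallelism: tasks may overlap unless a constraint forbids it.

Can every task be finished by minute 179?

Nothing blocks mise en place, so it runs from minute 0 to minute 50.
After mise en place (finishes minute 50, plus 20-minute gap → minute 70), the braise can start at minute 70 and finishes at minute 90.
Sauce base waits on mise en place (finishes minute 50), so it starts at minute 50 and finishes at 50 + 25 = minute 75.
For vegetable prep: sauce base (finishes minute 75, plus 15-minute gap → minute 90); the braise (finishes minute 90). Taking the maximum gives a start of minute 90, and it finishes at 90 + 35 = minute 125.
Sauce reduction cannot start until vegetable prep (finishes minute 125); sauce base (finishes minute 75, plus 15-minute gap → minute 90); mise en place (finishes minute 50). The controlling bound is minute 125, so sauce reduction finishes at 125 + 25 = minute 150.
Every task is finished by minute 150, which is no later than the deadline of 179, so the schedule is feasible.

Yes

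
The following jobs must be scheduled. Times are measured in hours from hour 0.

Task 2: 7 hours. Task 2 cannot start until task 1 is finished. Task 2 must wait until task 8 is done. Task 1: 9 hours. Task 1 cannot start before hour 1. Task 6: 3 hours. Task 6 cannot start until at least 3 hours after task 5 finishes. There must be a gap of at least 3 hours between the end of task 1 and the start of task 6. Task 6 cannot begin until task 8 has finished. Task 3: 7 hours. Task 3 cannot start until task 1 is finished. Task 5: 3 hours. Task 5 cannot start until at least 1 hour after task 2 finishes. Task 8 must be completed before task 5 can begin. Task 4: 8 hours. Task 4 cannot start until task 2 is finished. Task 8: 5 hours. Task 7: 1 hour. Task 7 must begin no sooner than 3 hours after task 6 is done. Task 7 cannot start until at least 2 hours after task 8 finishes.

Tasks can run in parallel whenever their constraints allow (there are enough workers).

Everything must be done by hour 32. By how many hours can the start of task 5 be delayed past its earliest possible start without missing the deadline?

Nothing blocks task 8, so it runs from hour 0 to hour 5.
Task 1 waits on its own release at hour 1, so it starts at hour 1 and finishes at 1 + 9 = hour 10.
For task 2: task 1 (finishes hour 10); task 8 (finishes hour 5). Taking the maximum gives a start of hour 10, and it finishes at 10 + 7 = hour 17.
Task 5 has to wait for task 2 (finishes hour 17, plus 1-hour gap → hour 18); task 8 (finishes hour 5). The latest of these is hour 18, so task 5 runs hour 18 to 18 + 3 = hour 21.

Working backward from the deadline:
To finish by hour 32, task 7 (duration 1) must start no later than hour 31.
Task 6 must finish before task 7 (must start by hour 31, minus 3-hour gap → hour 28). With a 3-hour duration, task 6 must start by 28 − 3 = hour 25.
Task 5 must finish before task 6 (must start by hour 25, minus 3-hour gap → hour 22). With a 3-hour duration, task 5 must start by 22 − 3 = hour 19.
So task 5 can start as early as hour 18 and as late as hour 19, giving 19 − 18 = 1 hour of slack.

1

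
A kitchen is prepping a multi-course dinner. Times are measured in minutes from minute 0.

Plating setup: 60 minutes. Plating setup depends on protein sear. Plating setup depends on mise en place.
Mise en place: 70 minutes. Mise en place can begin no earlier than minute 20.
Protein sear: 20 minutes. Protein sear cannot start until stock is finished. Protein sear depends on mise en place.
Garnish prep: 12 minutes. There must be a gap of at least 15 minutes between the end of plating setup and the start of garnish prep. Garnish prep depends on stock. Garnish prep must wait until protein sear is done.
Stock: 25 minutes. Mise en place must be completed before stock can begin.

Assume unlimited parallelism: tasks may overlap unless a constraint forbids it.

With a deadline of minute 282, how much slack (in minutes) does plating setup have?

After its own release at minute 20, mise en place can start at minute 20 and finishes at minute 90.
Stock waits on mise en place (finishes minute 90), so it starts at minute 90 and finishes at 90 + 25 = minute 115.
Protein sear needs all of stock (finishes minute 115); mise en place (finishes minute 90). That puts its earliest start at minute 115; it finishes at 115 + 20 = minute 135.
For plating setup: protein sear (finishes minute 135); mise en place (finishes minute 90). Taking the maximum gives a start of minute 135, and it finishes at 135 + 60 = minute 195.

Working backward from the deadline:
To finish by minute 282, garnish prep (duration 12) must start no later than minute 270.
Since garnish prep (must start by minute 270, minus 15-minute gap → minute 255) depends on it, plating setup must finish by minute 255. Backing off its 60-minute duration gives a latest start of minute 195.
So plating setup can start as early as minute 135 and as late as minute 195, giving 195 − 135 = 60 minutes of slack.

60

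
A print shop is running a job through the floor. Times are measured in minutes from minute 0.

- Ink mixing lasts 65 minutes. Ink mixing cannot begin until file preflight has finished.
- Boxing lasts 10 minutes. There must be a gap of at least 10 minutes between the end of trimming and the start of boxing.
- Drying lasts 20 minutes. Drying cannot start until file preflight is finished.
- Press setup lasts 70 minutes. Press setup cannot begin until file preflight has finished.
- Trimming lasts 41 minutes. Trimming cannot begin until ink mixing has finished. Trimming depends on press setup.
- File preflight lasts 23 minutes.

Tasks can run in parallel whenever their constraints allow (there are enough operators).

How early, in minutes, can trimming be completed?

134

File preflight has no prerequisites, so it starts at minute 0 and finishes at minute 23.
After file preflight (finishes minute 23), press setup can start at minute 23 and finishes at minute 93.
After file preflight (finishes minute 23), ink mixing can start at minute 23 and finishes at minute 88.
Trimming needs all of ink mixing (finishes minute 88); press setup (finishes minute 93). That puts its earliest start at minute 93; it finishes at 93 + 41 = minute 134.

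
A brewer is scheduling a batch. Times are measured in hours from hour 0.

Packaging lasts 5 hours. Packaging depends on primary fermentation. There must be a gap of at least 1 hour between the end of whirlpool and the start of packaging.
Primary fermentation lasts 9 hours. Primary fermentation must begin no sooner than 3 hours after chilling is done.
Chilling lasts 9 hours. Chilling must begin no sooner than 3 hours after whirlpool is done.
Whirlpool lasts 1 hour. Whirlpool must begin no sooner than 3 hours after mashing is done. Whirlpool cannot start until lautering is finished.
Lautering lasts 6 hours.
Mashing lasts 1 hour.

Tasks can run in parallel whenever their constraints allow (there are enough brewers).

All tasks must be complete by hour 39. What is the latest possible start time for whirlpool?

Packaging has no dependents, so it just needs to finish by hour 39. Starting by 39 − 5 = hour 34 achieves that.
Primary fermentation has to be done before packaging (must start by hour 34). That means finishing by hour 34, i.e. starting by 34 − 9 = hour 25.
Chilling has to be done before primary fermentation (must start by hour 25, minus 3-hour gap → hour 22). That means finishing by hour 22, i.e. starting by 22 − 9 = hour 13.
Whirlpool feeds chilling (must start by hour 13, minus 3-hour gap → hour 10); packaging (must start by hour 34, minus 1-hour gap → hour 33). Taking the minimum, whirlpool must finish by hour 10 and start by 10 − 1 = hour 9.

9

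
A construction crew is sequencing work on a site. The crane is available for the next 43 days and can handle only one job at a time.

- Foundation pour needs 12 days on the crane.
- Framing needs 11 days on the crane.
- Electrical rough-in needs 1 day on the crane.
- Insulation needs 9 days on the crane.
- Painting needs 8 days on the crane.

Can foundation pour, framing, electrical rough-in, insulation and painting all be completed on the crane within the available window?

Running back to back, the jobs need 12 + 11 + 1 + 9 + 8 = 41 days on the crane.
Since 41 ≤ 43, they fit within the window.

Yes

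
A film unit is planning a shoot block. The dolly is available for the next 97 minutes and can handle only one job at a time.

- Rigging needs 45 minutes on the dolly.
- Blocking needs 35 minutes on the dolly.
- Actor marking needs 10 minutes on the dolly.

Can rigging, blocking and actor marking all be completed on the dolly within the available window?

Yes

Running back to back, the jobs need 45 + 35 + 10 = 90 minutes on the dolly.
Since 90 ≤ 97, they fit within the window.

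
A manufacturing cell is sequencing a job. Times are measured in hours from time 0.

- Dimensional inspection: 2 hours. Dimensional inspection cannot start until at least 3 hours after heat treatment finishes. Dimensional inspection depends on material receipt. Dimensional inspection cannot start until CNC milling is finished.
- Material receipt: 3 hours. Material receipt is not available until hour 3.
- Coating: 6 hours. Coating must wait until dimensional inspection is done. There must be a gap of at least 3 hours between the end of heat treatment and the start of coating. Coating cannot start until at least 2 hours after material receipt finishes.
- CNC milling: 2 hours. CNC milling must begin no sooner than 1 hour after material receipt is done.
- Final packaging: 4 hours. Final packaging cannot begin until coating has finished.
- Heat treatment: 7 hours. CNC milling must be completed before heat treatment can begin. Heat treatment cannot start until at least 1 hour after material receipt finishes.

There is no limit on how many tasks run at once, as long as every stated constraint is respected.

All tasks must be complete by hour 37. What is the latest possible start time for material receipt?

Final packaging must finish by hour 37; it takes 4 hours, so it must start by 37 − 4 = hour 33.
Coating must finish before final packaging (must start by hour 33). With a 6-hour duration, coating must start by 33 − 6 = hour 27.
Dimensional inspection feeds into coating (must start by hour 27); so dimensional inspection must finish by hour 27 and therefore start by hour 25.
Heat treatment has several dependents: dimensional inspection (must start by hour 25, minus 3-hour gap → hour 22); coating (must start by hour 27, minus 3-hour gap → hour 24). The earliest of those limits is hour 22, so heat treatment must start by 22 − 7 = hour 15.
CNC milling has several dependents: heat treatment (must start by hour 15); dimensional inspection (must start by hour 25). The earliest of those limits is hour 15, so CNC milling must start by 15 − 2 = hour 13.
Material receipt must finish in time for CNC milling (must start by hour 13, minus 1-hour gap → hour 12); heat treatment (must start by hour 15, minus 1-hour gap → hour 14); dimensional inspection (must start by hour 25); coating (must start by hour 27, minus 2-hour gap → hour 25). The tightest is hour 12, so material receipt must start by 12 − 3 = hour 9.

9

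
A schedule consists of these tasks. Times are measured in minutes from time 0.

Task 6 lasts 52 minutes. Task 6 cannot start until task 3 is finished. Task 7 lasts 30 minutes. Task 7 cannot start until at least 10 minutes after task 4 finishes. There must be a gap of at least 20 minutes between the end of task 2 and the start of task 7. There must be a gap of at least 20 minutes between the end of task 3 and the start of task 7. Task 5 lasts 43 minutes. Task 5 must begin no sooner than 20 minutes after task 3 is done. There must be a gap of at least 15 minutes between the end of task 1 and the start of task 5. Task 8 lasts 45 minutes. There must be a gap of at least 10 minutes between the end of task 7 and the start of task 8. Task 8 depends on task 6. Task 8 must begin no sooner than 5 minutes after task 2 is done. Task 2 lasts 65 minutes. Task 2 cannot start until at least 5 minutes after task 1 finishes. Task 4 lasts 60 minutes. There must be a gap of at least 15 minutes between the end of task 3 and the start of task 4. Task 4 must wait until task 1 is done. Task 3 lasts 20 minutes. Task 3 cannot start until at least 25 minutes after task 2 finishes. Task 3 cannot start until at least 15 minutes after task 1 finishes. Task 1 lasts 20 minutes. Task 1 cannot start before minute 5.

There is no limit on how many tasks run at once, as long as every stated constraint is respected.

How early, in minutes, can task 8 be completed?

After its own release at minute 5, task 1 can start at minute 5 and finishes at minute 25.
After task 1 (finishes minute 25, plus 5-minute gap → minute 30), task 2 can start at minute 30 and finishes at minute 95.
Task 3 cannot start until task 2 (finishes minute 95, plus 25-minute gap → minute 120); task 1 (finishes minute 25, plus 15-minute gap → minute 40). The controlling bound is minute 120, so task 3 finishes at 120 + 20 = minute 140.
Task 6 waits on task 3 (finishes minute 140), so it starts at minute 140 and finishes at 140 + 52 = minute 192.
For task 4: task 3 (finishes minute 140, plus 15-minute gap → minute 155); task 1 (finishes minute 25). Taking the maximum gives a start of minute 155, and it finishes at 155 + 60 = minute 215.
Task 7 cannot start until task 4 (finishes minute 215, plus 10-minute gap → minute 225); task 2 (finishes minute 95, plus 20-minute gap → minute 115); task 3 (finishes minute 140, plus 20-minute gap → minute 160). The controlling bound is minute 225, so task 7 finishes at 225 + 30 = minute 255.
Task 8 cannot start until task 7 (finishes minute 255, plus 10-minute gap → minute 265); task 6 (finishes minute 192); task 2 (finishes minute 95, plus 5-minute gap → minute 100). The controlling bound is minute 265, so task 8 finishes at 265 + 45 = minute 310.

310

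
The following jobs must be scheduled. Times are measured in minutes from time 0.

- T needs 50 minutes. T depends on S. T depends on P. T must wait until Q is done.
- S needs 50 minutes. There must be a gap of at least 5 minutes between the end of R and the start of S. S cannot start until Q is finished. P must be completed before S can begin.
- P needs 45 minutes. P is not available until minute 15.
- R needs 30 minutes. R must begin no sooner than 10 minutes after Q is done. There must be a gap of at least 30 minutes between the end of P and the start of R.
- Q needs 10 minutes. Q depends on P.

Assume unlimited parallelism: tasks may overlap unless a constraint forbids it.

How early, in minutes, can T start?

P cannot begin until its own release at minute 15. It runs from minute 15 to 15 + 45 = minute 60.
After P (finishes minute 60), Q can start at minute 60 and finishes at minute 70.
R cannot start until Q (finishes minute 70, plus 10-minute gap → minute 80); P (finishes minute 60, plus 30-minute gap → minute 90). The controlling bound is minute 90, so R finishes at 90 + 30 = minute 120.
S needs all of R (finishes minute 120, plus 5-minute gap → minute 125); Q (finishes minute 70); P (finishes minute 60). That puts its earliest start at minute 125; it finishes at 125 + 50 = minute 175.
T waits on S (finishes minute 175); P (finishes minute 60); Q (finishes minute 70). The latest of these is minute 175, which is the earliest T can start.

175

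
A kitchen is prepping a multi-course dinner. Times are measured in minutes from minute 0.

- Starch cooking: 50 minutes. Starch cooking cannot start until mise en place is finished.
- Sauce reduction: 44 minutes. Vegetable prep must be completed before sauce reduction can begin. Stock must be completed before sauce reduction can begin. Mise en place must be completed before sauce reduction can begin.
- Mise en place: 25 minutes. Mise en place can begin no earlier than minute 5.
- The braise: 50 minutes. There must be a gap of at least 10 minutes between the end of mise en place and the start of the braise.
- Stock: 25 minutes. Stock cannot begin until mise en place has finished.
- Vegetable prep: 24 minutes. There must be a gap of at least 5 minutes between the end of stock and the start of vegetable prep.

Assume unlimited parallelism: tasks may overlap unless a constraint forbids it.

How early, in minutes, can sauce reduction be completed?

128

After its own release at minute 5, mise en place can start at minute 5 and finishes at minute 30.
Stock waits on mise en place (finishes minute 30), so it starts at minute 30 and finishes at 30 + 25 = minute 55.
After stock (finishes minute 55, plus 5-minute gap → minute 60), vegetable prep can start at minute 60 and finishes at minute 84.
Sauce reduction needs all of vegetable prep (finishes minute 84); stock (finishes minute 55); mise en place (finishes minute 30). That puts its earliest start at minute 84; it finishes at 84 + 44 = minute 128.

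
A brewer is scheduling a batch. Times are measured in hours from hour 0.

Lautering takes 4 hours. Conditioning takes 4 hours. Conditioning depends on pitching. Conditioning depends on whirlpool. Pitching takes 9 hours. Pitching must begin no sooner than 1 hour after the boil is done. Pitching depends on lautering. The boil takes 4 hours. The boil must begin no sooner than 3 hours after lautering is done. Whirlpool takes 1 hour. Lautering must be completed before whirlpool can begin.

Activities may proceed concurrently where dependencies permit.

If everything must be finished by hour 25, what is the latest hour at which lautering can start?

0

Conditioning has no dependents, so it just needs to finish by hour 25. Starting by 25 − 4 = hour 21 achieves that.
Since conditioning (must start by hour 21) depends on it, pitching must finish by hour 21. Backing off its 9-hour duration gives a latest start of hour 12.
The boil feeds into pitching (must start by hour 12, minus 1-hour gap → hour 11); so the boil must finish by hour 11 and therefore start by hour 7.
Whirlpool has to be done before conditioning (must start by hour 21). That means finishing by hour 21, i.e. starting by 21 − 1 = hour 20.
Lautering must finish in time for the boil (must start by hour 7, minus 3-hour gap → hour 4); whirlpool (must start by hour 20); pitching (must start by hour 12). The tightest is hour 4, so lautering must start by 4 − 4 = hour 0.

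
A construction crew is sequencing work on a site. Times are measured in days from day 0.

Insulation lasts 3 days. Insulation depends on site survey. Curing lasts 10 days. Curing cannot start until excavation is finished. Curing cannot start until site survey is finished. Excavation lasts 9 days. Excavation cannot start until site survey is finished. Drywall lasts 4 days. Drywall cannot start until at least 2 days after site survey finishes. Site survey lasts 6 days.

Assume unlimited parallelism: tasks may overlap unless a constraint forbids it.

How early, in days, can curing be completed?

Nothing blocks site survey, so it runs from day 0 to day 6.
After site survey (finishes day 6), excavation can start at day 6 and finishes at day 15.
Curing needs all of excavation (finishes day 15); site survey (finishes day 6). That puts its earliest start at day 15; it finishes at 15 + 10 = day 25.

25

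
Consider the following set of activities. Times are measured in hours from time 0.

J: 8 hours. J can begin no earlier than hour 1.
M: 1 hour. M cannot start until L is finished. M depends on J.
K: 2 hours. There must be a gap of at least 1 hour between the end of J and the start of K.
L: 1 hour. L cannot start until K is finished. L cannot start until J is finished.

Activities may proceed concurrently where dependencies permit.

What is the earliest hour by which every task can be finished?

14

After its own release at hour 1, J can start at hour 1 and finishes at hour 9.
K cannot begin until J (finishes hour 9, plus 1-hour gap → hour 10). It runs from hour 10 to 10 + 2 = hour 12.
L cannot start until K (finishes hour 12); J (finishes hour 9). The controlling bound is hour 12, so L finishes at 12 + 1 = hour 13.
For M: L (finishes hour 13); J (finishes hour 9). Taking the maximum gives a start of hour 13, and it finishes at 13 + 1 = hour 14.
All tasks are finished once the last one completes. Finish times: J at 9, K at 12, L at 13, M at 14. The latest is hour 14.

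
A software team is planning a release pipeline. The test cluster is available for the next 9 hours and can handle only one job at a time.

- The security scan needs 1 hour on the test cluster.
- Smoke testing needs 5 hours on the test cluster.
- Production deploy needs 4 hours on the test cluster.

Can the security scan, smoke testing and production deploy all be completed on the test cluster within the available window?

Running back to back, the jobs need 1 + 5 + 4 = 10 hours on the test cluster.
Since 10 > 9, they cannot all fit.

No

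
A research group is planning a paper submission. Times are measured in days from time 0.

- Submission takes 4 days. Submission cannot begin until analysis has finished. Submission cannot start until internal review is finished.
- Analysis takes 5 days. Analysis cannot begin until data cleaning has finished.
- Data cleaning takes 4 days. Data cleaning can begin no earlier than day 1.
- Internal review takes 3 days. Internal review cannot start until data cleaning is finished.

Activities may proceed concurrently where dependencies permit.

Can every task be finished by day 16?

Data cleaning waits on its own release at day 1, so it starts at day 1 and finishes at 1 + 4 = day 5.
Internal review cannot begin until data cleaning (finishes day 5). It runs from day 5 to 5 + 3 = day 8.
Analysis waits on data cleaning (finishes day 5), so it starts at day 5 and finishes at 5 + 5 = day 10.
Submission cannot start until analysis (finishes day 10); internal review (finishes day 8). The controlling bound is day 10, so submission finishes at 10 + 4 = day 14.
Every task is finished by day 14, which is no later than the deadline of 16, so the schedule is feasible.

Yes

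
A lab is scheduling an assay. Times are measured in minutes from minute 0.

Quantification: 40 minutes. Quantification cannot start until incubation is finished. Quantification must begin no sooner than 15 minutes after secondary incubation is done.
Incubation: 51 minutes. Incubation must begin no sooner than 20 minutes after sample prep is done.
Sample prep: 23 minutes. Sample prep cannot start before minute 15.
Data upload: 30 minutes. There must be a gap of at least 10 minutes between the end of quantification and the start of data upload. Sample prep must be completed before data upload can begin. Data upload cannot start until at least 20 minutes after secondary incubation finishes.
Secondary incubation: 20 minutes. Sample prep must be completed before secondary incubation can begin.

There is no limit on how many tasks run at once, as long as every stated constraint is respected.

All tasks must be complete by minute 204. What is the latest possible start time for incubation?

Nothing follows data upload; the deadline of minute 204 is its only limit. It must start by 204 − 30 = minute 174.
Quantification must finish before data upload (must start by minute 174, minus 10-minute gap → minute 164). With a 40-minute duration, quantification must start by 164 − 40 = minute 124.
Since quantification (must start by minute 124) depends on it, incubation must finish by minute 124. Backing off its 51-minute duration gives a latest start of minute 73.

73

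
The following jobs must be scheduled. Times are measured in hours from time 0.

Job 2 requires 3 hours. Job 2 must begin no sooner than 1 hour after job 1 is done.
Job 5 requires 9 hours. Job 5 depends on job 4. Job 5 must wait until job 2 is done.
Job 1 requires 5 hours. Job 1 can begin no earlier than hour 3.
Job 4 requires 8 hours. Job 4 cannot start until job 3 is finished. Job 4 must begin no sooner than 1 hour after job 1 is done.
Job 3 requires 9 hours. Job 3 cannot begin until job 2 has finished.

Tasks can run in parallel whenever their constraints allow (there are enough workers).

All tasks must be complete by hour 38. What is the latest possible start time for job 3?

Job 5 must finish by hour 38; it takes 9 hours, so it must start by 38 − 9 = hour 29.
Job 4 has to be done before job 5 (must start by hour 29). That means finishing by hour 29, i.e. starting by 29 − 8 = hour 21.
Job 3 must finish before job 4 (must start by hour 21). With a 9-hour duration, job 3 must start by 21 − 9 = hour 12.

12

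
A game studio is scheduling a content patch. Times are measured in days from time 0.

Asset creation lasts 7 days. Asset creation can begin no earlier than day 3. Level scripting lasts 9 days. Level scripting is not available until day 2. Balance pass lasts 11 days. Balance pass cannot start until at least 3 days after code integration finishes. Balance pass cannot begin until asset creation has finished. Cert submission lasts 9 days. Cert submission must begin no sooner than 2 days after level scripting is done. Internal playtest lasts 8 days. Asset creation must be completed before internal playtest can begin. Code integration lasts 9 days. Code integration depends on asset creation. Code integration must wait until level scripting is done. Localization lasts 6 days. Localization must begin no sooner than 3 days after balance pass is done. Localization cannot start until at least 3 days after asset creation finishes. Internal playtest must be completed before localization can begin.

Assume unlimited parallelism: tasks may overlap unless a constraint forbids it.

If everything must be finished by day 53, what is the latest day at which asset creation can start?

Localization has no dependents, so it just needs to finish by day 53. Starting by 53 − 6 = day 47 achieves that.
Balance pass feeds into localization (must start by day 47, minus 3-day gap → day 44); so balance pass must finish by day 44 and therefore start by day 33.
Since balance pass (must start by day 33, minus 3-day gap → day 30) depends on it, code integration must finish by day 30. Backing off its 9-day duration gives a latest start of day 21.
Internal playtest has to be done before localization (must start by day 47). That means finishing by day 47, i.e. starting by 47 − 8 = day 39.
Asset creation feeds code integration (must start by day 21); internal playtest (must start by day 39); balance pass (must start by day 33); localization (must start by day 47, minus 3-day gap → day 44). Taking the minimum, asset creation must finish by day 21 and start by 21 − 7 = day 14.

14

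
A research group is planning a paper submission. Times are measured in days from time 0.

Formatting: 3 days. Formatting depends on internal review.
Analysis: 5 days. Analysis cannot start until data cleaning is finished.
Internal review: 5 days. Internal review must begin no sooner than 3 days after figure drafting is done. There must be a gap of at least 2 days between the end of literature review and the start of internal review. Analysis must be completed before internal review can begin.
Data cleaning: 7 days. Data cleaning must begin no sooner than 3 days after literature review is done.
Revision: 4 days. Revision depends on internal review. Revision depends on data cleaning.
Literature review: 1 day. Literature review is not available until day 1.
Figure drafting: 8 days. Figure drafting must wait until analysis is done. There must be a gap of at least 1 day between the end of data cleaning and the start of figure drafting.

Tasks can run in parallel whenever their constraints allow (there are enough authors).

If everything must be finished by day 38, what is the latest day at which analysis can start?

13

To finish by day 38, revision (duration 4) must start no later than day 34.
Formatting must finish by day 38; it takes 3 days, so it must start by 38 − 3 = day 35.
Internal review must finish in time for revision (must start by day 34); formatting (must start by day 35). The tightest is day 34, so internal review must start by 34 − 5 = day 29.
Figure drafting feeds into internal review (must start by day 29, minus 3-day gap → day 26); so figure drafting must finish by day 26 and therefore start by day 18.
Analysis has several dependents: figure drafting (must start by day 18); internal review (must start by day 29). The earliest of those limits is day 18, so analysis must start by 18 − 5 = day 13.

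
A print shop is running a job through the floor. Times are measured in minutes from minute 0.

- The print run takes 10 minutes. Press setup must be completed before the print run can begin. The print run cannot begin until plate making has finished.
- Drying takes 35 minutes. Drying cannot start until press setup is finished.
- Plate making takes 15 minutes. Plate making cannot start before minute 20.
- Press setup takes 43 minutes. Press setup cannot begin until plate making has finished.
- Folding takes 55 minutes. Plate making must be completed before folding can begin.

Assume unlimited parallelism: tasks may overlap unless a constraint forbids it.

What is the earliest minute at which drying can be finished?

After its own release at minute 20, plate making can start at minute 20 and finishes at minute 35.
After plate making (finishes minute 35), press setup can start at minute 35 and finishes at minute 78.
Drying waits on press setup (finishes minute 78), so it starts at minute 78 and finishes at 78 + 35 = minute 113.

113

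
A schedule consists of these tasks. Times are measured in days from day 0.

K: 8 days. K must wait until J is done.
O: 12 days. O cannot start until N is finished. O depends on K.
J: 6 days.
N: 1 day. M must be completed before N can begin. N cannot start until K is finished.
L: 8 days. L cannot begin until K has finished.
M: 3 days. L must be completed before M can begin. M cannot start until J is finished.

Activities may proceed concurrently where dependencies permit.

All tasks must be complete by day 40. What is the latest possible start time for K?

O must finish by day 40; it takes 12 days, so it must start by 40 − 12 = day 28.
N must finish before O (must start by day 28). With a 1-day duration, N must start by 28 − 1 = day 27.
M feeds into N (must start by day 27); so M must finish by day 27 and therefore start by day 24.
L must finish before M (must start by day 24). With an 8-day duration, L must start by 24 − 8 = day 16.
For K: L (must start by day 16); N (must start by day 27); O (must start by day 28). The most restrictive is day 16; with an 8-day duration, K must start by day 8.

8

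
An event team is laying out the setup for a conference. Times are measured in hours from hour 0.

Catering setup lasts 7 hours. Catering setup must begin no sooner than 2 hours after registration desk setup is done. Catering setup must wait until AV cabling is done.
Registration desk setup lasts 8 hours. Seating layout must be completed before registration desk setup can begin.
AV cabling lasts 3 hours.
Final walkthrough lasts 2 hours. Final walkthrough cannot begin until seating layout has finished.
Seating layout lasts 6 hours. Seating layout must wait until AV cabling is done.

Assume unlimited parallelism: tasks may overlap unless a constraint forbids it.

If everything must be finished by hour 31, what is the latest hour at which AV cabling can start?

5

Nothing follows catering setup; the deadline of hour 31 is its only limit. It must start by 31 − 7 = hour 24.
Registration desk setup has to be done before catering setup (must start by hour 24, minus 2-hour gap → hour 22). That means finishing by hour 22, i.e. starting by 22 − 8 = hour 14.
Final walkthrough must finish by hour 31; it takes 2 hours, so it must start by 31 − 2 = hour 29.
Seating layout has several dependents: registration desk setup (must start by hour 14); final walkthrough (must start by hour 29). The earliest of those limits is hour 14, so seating layout must start by 14 − 6 = hour 8.
AV cabling has several dependents: seating layout (must start by hour 8); catering setup (must start by hour 24). The earliest of those limits is hour 8, so AV cabling must start by 8 − 3 = hour 5.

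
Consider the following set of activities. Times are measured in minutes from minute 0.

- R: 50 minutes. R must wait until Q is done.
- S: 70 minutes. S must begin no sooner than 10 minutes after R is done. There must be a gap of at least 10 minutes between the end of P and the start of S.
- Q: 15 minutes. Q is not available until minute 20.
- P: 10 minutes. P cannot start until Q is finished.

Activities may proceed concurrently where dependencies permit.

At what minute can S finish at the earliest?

After its own release at minute 20, Q can start at minute 20 and finishes at minute 35.
After Q (finishes minute 35), R can start at minute 35 and finishes at minute 85.
P waits on Q (finishes minute 35), so it starts at minute 35 and finishes at 35 + 10 = minute 45.
For S: R (finishes minute 85, plus 10-minute gap → minute 95); P (finishes minute 45, plus 10-minute gap → minute 55). Taking the maximum gives a start of minute 95, and it finishes at 95 + 70 = minute 165.

165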